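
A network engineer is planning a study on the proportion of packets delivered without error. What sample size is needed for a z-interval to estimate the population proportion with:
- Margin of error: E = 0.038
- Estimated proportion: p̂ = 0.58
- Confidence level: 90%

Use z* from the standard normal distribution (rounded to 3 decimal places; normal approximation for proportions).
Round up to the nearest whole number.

Using z* for proportion z-interval (normal approximation).

For 90% confidence, z* = 1.645 (from standard normal table)

Sample size formula for proportion z-interval: n = z*²p̂(1-p̂)/E²

n = 1.645² × 0.58 × 0.42 / 0.038²
  = 2.706025 × 0.2436 / 0.001444
  = 456.5012

Round up to the nearest whole number: n = 457

457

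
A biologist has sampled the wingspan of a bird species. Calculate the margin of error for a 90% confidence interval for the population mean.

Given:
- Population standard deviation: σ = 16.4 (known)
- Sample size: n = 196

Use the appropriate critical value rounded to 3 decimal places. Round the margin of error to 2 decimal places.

The population standard deviation σ is known, so use the z-interval margin of error formula.

For 90% confidence, z* = 1.645 (from standard normal table)

Margin of error formula for z-interval: E = z* × σ/√n

E = 1.645 × 16.4/√196
  = 1.645 × 1.171429
  = 1.9270

Rounded to 2 decimal places:

1.93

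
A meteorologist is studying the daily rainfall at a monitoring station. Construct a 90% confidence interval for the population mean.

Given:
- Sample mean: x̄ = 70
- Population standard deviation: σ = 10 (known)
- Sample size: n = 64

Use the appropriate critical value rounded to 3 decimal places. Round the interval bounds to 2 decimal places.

The population standard deviation σ is known, so use a z-interval (standard normal critical value).

For 90% confidence, z* = 1.645 (from standard normal table)

Standard error: SE = σ/√n = 10/√64 = 1.250000

Margin of error: E = z* × SE = 1.645 × 1.250000 = 2.0562

Z-interval: x̄ ± E = 70 ± 2.0562 = (67.9437, 72.0563)

Rounded to 2 decimal places:

(67.94, 72.06)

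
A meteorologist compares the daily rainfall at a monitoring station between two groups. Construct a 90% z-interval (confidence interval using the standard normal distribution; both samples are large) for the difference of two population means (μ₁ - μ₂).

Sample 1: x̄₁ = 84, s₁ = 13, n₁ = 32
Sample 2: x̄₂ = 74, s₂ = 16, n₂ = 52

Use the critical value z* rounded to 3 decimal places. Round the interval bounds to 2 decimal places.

Both samples are large (n₁ = 32 ≥ 30, n₂ = 52 ≥ 30), so a z-interval for the difference of means applies.

Point estimate: x̄₁ - x̄₂ = 84 - 74 = 10

Standard error: SE = √(s₁²/n₁ + s₂²/n₂)
= √(13²/32 + 16²/52)
= √(5.281250 + 4.923077)
= 3.194421

For 90% confidence, z* = 1.645 (from standard normal table)
Margin of error: E = z* × SE = 1.645 × 3.194421 = 5.2548

Z-interval: (x̄₁ - x̄₂) ± E = 10 ± 5.2548 = (4.7452, 15.2548)

Rounded to 2 decimal places:

(4.75, 15.25)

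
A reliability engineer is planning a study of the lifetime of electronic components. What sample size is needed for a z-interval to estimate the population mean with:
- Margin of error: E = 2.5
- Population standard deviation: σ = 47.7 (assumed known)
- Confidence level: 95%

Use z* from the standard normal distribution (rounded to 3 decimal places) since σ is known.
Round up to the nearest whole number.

Using z* since population σ is known (z-interval formula).

For 95% confidence, z* = 1.96 (from standard normal table)

Sample size formula for z-interval: n = (z*σ/E)²

n = (1.96 × 47.7 / 2.5)²
  = (37.396800)²
  = 1398.5207

Round up to the nearest whole number: n = 1399

1399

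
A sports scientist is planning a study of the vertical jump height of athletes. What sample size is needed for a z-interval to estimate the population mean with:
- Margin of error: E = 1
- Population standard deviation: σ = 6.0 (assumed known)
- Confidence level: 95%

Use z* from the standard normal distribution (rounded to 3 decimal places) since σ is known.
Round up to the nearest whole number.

Using z* since population σ is known (z-interval formula).

For 95% confidence, z* = 1.96 (from standard normal table)

Sample size formula for z-interval: n = (z*σ/E)²

n = (1.96 × 6.0 / 1)²
  = (11.760000)²
  = 138.2976

Round up to the nearest whole number: n = 139

139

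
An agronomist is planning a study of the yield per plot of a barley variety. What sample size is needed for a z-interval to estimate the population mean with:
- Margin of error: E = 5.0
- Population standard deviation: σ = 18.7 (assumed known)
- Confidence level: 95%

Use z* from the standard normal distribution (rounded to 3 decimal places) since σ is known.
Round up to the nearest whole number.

Using z* since population σ is known (z-interval formula).

For 95% confidence, z* = 1.96 (from standard normal table)

Sample size formula for z-interval: n = (z*σ/E)²

n = (1.96 × 18.7 / 5.0)²
  = (7.330400)²
  = 53.7348

Round up to the nearest whole number: n = 54

54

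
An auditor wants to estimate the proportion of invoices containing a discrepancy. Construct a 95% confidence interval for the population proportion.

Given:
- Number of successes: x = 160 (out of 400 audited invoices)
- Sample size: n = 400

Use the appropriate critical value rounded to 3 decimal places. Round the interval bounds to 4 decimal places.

Sample proportion: p̂ = 160/400 = 0.400000

Check conditions for normal approximation:
  np̂ = 160 ≥ 10 ✓
  n(1-p̂) = 240 ≥ 10 ✓

The sample is large enough, so use a z-interval (normal approximation) for the proportion.

For 95% confidence, z* = 1.96 (from standard normal table)

Standard error: SE = √(p̂(1-p̂)/n) = √(0.400000×0.600000/400) = 0.02449490

Margin of error: E = z* × SE = 1.96 × 0.02449490 = 0.048010

Z-interval: p̂ ± E = 0.400000 ± 0.048010 = (0.351990, 0.448010)

Rounded to 4 decimal places:

(0.3520, 0.4480)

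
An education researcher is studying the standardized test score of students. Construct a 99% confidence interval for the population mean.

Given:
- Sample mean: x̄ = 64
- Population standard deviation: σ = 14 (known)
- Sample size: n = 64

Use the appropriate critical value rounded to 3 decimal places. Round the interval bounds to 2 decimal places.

The population standard deviation σ is known, so use a z-interval (standard normal critical value).

For 99% confidence, z* = 2.576 (from standard normal table)

Standard error: SE = σ/√n = 14/√64 = 1.750000

Margin of error: E = z* × SE = 2.576 × 1.750000 = 4.5080

Z-interval: x̄ ± E = 64 ± 4.5080 = (59.4920, 68.5080)

Rounded to 2 decimal places:

(59.49, 68.51)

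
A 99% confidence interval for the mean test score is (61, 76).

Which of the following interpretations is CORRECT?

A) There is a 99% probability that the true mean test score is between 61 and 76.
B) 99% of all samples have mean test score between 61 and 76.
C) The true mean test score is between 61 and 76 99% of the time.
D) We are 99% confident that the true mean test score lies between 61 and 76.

A confidence interval represents our confidence in the procedure, not a probability statement about the parameter.

Key concept: If we repeated this sampling process many times and computed a 99% CI each time, about 99% of those intervals would contain the true population parameter.

For this specific interval (61, 76):
- Midpoint (point estimate): 68.5
- Margin of error: 7.5

The correct interpretation is the one stating confidence that the true parameter lies in the interval — option D.

D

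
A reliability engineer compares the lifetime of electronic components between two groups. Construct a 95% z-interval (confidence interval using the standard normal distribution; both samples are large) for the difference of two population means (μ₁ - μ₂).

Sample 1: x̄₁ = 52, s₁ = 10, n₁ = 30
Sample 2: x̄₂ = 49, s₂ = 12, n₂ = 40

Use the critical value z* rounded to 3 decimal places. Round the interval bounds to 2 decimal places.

Both samples are large (n₁ = 30 ≥ 30, n₂ = 40 ≥ 30), so a z-interval for the difference of means applies.

Point estimate: x̄₁ - x̄₂ = 52 - 49 = 3

Standard error: SE = √(s₁²/n₁ + s₂²/n₂)
= √(10²/30 + 12²/40)
= √(3.333333 + 3.600000)
= 2.633122

For 95% confidence, z* = 1.96 (from standard normal table)
Margin of error: E = z* × SE = 1.96 × 2.633122 = 5.1609

Z-interval: (x̄₁ - x̄₂) ± E = 3 ± 5.1609 = (-2.1609, 8.1609)

Rounded to 2 decimal places:

(-2.16, 8.16)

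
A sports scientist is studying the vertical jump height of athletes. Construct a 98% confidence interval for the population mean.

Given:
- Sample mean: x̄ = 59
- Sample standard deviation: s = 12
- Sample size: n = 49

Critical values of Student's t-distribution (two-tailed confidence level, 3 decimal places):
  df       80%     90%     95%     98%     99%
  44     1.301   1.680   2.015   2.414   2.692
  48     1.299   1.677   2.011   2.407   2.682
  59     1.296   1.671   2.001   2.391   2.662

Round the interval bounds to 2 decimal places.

The population standard deviation σ is unknown (only the sample standard deviation s is given), so use a t-interval with df = n - 1 = 49 - 1 = 48.

For 98% confidence with df = 48, t* = 2.407 (from t-table)

Standard error: SE = s/√n = 12/√49 = 1.714286

Margin of error: E = t* × SE = 2.407 × 1.714286 = 4.1263

T-interval: x̄ ± E = 59 ± 4.1263 = (54.8737, 63.1263)

Rounded to 2 decimal places:

(54.87, 63.13)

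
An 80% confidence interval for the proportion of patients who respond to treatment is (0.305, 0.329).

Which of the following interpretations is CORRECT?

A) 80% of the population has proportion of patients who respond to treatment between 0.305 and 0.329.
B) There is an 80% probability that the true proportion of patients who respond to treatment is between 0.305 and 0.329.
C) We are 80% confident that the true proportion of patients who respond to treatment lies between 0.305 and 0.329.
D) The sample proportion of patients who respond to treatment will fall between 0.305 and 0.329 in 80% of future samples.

A confidence interval represents our confidence in the procedure, not a probability statement about the parameter.

Key concept: If we repeated this sampling process many times and computed an 80% CI each time, about 80% of those intervals would contain the true population parameter.

For this specific interval (0.305, 0.329):
- Midpoint (point estimate): 0.317
- Margin of error: 0.012

The correct interpretation is the one stating confidence that the true parameter lies in the interval — option C.

C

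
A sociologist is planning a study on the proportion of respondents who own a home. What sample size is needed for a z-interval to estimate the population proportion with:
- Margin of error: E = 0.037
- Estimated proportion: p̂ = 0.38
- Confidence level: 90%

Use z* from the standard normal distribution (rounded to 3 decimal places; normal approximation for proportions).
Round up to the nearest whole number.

Using z* for proportion z-interval (normal approximation).

For 90% confidence, z* = 1.645 (from standard normal table)

Sample size formula for proportion z-interval: n = z*²p̂(1-p̂)/E²

n = 1.645² × 0.38 × 0.62 / 0.037²
  = 2.706025 × 0.2356 / 0.001369
  = 465.6972

Round up to the nearest whole number: n = 466

466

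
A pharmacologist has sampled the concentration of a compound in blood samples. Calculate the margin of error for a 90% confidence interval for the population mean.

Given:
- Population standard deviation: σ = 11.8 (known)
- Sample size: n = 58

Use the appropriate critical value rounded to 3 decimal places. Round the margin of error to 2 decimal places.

The population standard deviation σ is known, so use the z-interval margin of error formula.

For 90% confidence, z* = 1.645 (from standard normal table)

Margin of error formula for z-interval: E = z* × σ/√n

E = 1.645 × 11.8/√58
  = 1.645 × 1.549416
  = 2.5488

Rounded to 2 decimal places:

2.55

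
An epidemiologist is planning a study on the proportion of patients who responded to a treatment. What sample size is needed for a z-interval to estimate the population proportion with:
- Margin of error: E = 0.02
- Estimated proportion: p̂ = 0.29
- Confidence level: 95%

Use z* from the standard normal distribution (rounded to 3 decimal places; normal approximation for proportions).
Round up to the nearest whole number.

Using z* for proportion z-interval (normal approximation).

For 95% confidence, z* = 1.96 (from standard normal table)

Sample size formula for proportion z-interval: n = z*²p̂(1-p̂)/E²

n = 1.96² × 0.29 × 0.71 / 0.02²
  = 3.8416 × 0.2059 / 0.0004
  = 1977.4636

Round up to the nearest whole number: n = 1978

1978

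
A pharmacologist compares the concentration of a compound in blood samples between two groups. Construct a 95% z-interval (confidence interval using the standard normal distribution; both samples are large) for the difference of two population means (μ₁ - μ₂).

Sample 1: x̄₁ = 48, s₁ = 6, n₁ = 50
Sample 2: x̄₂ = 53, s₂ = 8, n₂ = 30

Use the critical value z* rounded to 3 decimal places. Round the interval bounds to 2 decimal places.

Both samples are large (n₁ = 50 ≥ 30, n₂ = 30 ≥ 30), so a z-interval for the difference of means applies.

Point estimate: x̄₁ - x̄₂ = 48 - 53 = -5

Standard error: SE = √(s₁²/n₁ + s₂²/n₂)
= √(6²/50 + 8²/30)
= √(0.720000 + 2.133333)
= 1.689181

For 95% confidence, z* = 1.96 (from standard normal table)
Margin of error: E = z* × SE = 1.96 × 1.689181 = 3.3108

Z-interval: (x̄₁ - x̄₂) ± E = -5 ± 3.3108 = (-8.3108, -1.6892)

Rounded to 2 decimal places:

(-8.31, -1.69)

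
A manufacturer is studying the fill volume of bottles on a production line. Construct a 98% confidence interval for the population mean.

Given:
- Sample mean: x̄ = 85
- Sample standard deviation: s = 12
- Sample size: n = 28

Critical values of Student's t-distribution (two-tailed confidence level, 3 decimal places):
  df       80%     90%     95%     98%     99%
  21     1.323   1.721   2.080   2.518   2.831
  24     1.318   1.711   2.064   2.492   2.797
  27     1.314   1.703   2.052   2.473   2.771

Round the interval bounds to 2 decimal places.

The population standard deviation σ is unknown (only the sample standard deviation s is given), so use a t-interval with df = n - 1 = 28 - 1 = 27.

For 98% confidence with df = 27, t* = 2.473 (from t-table)

Standard error: SE = s/√n = 12/√28 = 2.267787

Margin of error: E = t* × SE = 2.473 × 2.267787 = 5.6082

T-interval: x̄ ± E = 85 ± 5.6082 = (79.3918, 90.6082)

Rounded to 2 decimal places:

(79.39, 90.61)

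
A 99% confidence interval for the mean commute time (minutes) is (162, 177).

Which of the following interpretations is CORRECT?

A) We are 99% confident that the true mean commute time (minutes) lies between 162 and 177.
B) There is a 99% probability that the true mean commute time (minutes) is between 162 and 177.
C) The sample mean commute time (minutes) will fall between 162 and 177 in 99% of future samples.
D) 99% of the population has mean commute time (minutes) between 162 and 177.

A confidence interval represents our confidence in the procedure, not a probability statement about the parameter.

Key concept: If we repeated this sampling process many times and computed a 99% CI each time, about 99% of those intervals would contain the true population parameter.

For this specific interval (162, 177):
- Midpoint (point estimate): 169.5
- Margin of error: 7.5

The correct interpretation is the one stating confidence that the true parameter lies in the interval — option A.

A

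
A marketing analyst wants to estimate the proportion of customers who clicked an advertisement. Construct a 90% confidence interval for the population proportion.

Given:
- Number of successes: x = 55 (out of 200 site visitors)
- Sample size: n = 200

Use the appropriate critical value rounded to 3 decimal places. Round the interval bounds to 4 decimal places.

Sample proportion: p̂ = 55/200 = 0.275000

Check conditions for normal approximation:
  np̂ = 55 ≥ 10 ✓
  n(1-p̂) = 145 ≥ 10 ✓

The sample is large enough, so use a z-interval (normal approximation) for the proportion.

For 90% confidence, z* = 1.645 (from standard normal table)

Standard error: SE = √(p̂(1-p̂)/n) = √(0.275000×0.725000/200) = 0.03157333

Margin of error: E = z* × SE = 1.645 × 0.03157333 = 0.051938

Z-interval: p̂ ± E = 0.275000 ± 0.051938 = (0.223062, 0.326938)

Rounded to 4 decimal places:

(0.2231, 0.3269)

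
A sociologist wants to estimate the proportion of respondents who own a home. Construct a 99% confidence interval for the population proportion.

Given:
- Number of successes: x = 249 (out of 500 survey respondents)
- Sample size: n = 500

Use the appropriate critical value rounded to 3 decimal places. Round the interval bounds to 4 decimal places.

Sample proportion: p̂ = 249/500 = 0.498000

Check conditions for normal approximation:
  np̂ = 249 ≥ 10 ✓
  n(1-p̂) = 251 ≥ 10 ✓

The sample is large enough, so use a z-interval (normal approximation) for the proportion.

For 99% confidence, z* = 2.576 (from standard normal table)

Standard error: SE = √(p̂(1-p̂)/n) = √(0.498000×0.502000/500) = 0.02236050

Margin of error: E = z* × SE = 2.576 × 0.02236050 = 0.057601

Z-interval: p̂ ± E = 0.498000 ± 0.057601 = (0.440399, 0.555601)

Rounded to 4 decimal places:

(0.4404, 0.5556)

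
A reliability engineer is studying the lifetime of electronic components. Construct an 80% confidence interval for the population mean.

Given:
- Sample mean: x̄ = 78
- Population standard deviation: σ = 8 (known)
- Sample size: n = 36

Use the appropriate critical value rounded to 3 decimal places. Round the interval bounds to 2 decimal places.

The population standard deviation σ is known, so use a z-interval (standard normal critical value).

For 80% confidence, z* = 1.282 (from standard normal table)

Standard error: SE = σ/√n = 8/√36 = 1.333333

Margin of error: E = z* × SE = 1.282 × 1.333333 = 1.7093

Z-interval: x̄ ± E = 78 ± 1.7093 = (76.2907, 79.7093)

Rounded to 2 decimal places:

(76.29, 79.71)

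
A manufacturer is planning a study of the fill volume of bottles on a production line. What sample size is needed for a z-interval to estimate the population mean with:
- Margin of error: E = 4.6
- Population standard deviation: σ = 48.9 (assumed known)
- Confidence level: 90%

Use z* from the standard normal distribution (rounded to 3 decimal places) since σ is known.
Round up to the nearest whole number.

Using z* since population σ is known (z-interval formula).

For 90% confidence, z* = 1.645 (from standard normal table)

Sample size formula for z-interval: n = (z*σ/E)²

n = (1.645 × 48.9 / 4.6)²
  = (17.487065)²
  = 305.7974

Round up to the nearest whole number: n = 306

306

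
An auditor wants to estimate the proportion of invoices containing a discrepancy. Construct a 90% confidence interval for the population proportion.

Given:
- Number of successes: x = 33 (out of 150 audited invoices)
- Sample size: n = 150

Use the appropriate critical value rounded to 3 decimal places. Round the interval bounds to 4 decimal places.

Sample proportion: p̂ = 33/150 = 0.220000

Check conditions for normal approximation:
  np̂ = 33 ≥ 10 ✓
  n(1-p̂) = 117 ≥ 10 ✓

The sample is large enough, so use a z-interval (normal approximation) for the proportion.

For 90% confidence, z* = 1.645 (from standard normal table)

Standard error: SE = √(p̂(1-p̂)/n) = √(0.220000×0.780000/150) = 0.03382307

Margin of error: E = z* × SE = 1.645 × 0.03382307 = 0.055639

Z-interval: p̂ ± E = 0.220000 ± 0.055639 = (0.164361, 0.275639)

Rounded to 4 decimal places:

(0.1644, 0.2756)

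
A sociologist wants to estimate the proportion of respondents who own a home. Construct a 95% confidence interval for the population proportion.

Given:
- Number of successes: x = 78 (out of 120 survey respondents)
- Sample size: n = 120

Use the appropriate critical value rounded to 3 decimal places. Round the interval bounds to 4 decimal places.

Sample proportion: p̂ = 78/120 = 0.650000

Check conditions for normal approximation:
  np̂ = 78 ≥ 10 ✓
  n(1-p̂) = 42 ≥ 10 ✓

The sample is large enough, so use a z-interval (normal approximation) for the proportion.

For 95% confidence, z* = 1.96 (from standard normal table)

Standard error: SE = √(p̂(1-p̂)/n) = √(0.650000×0.350000/120) = 0.04354117

Margin of error: E = z* × SE = 1.96 × 0.04354117 = 0.085341

Z-interval: p̂ ± E = 0.650000 ± 0.085341 = (0.564659, 0.735341)

Rounded to 4 decimal places:

(0.5647, 0.7353)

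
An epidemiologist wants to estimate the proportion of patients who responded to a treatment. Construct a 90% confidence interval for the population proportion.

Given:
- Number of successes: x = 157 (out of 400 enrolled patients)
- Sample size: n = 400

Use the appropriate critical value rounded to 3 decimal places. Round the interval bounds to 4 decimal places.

Sample proportion: p̂ = 157/400 = 0.392500

Check conditions for normal approximation:
  np̂ = 157 ≥ 10 ✓
  n(1-p̂) = 243 ≥ 10 ✓

The sample is large enough, so use a z-interval (normal approximation) for the proportion.

For 90% confidence, z* = 1.645 (from standard normal table)

Standard error: SE = √(p̂(1-p̂)/n) = √(0.392500×0.607500/400) = 0.02441535

Margin of error: E = z* × SE = 1.645 × 0.02441535 = 0.040163

Z-interval: p̂ ± E = 0.392500 ± 0.040163 = (0.352337, 0.432663)

Rounded to 4 decimal places:

(0.3523, 0.4327)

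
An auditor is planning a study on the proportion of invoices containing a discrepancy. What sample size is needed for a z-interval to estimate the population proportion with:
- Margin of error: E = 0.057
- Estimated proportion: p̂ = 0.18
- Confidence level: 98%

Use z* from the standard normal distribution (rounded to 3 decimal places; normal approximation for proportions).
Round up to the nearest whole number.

Using z* for proportion z-interval (normal approximation).

For 98% confidence, z* = 2.326 (from standard normal table)

Sample size formula for proportion z-interval: n = z*²p̂(1-p̂)/E²

n = 2.326² × 0.18 × 0.82 / 0.057²
  = 5.410276 × 0.1476 / 0.003249
  = 245.7854

Round up to the nearest whole number: n = 246

246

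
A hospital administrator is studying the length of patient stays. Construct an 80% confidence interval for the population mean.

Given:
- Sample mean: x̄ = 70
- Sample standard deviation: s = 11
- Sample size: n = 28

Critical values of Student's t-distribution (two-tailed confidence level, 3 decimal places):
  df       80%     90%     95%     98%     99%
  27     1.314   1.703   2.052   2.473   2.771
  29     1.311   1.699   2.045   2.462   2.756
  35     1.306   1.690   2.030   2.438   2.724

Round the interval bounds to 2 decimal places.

The population standard deviation σ is unknown (only the sample standard deviation s is given), so use a t-interval with df = n - 1 = 28 - 1 = 27.

For 80% confidence with df = 27, t* = 1.314 (from t-table)

Standard error: SE = s/√n = 11/√28 = 2.078805

Margin of error: E = t* × SE = 1.314 × 2.078805 = 2.7315

T-interval: x̄ ± E = 70 ± 2.7315 = (67.2685, 72.7315)

Rounded to 2 decimal places:

(67.27, 72.73)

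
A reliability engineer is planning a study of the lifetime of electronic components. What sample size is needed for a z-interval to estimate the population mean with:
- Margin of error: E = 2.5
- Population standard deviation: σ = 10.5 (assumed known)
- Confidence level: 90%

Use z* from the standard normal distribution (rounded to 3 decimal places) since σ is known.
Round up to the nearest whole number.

Using z* since population σ is known (z-interval formula).

For 90% confidence, z* = 1.645 (from standard normal table)

Sample size formula for z-interval: n = (z*σ/E)²

n = (1.645 × 10.5 / 2.5)²
  = (6.909000)²
  = 47.7343

Round up to the nearest whole number: n = 48

48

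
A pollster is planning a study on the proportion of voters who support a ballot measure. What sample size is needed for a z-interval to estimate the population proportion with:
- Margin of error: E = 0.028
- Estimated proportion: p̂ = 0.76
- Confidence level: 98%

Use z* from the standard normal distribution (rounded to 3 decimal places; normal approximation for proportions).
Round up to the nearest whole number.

Using z* for proportion z-interval (normal approximation).

For 98% confidence, z* = 2.326 (from standard normal table)

Sample size formula for proportion z-interval: n = z*²p̂(1-p̂)/E²

n = 2.326² × 0.76 × 0.24 / 0.028²
  = 5.410276 × 0.1824 / 0.000784
  = 1258.7173

Round up to the nearest whole number: n = 1259

1259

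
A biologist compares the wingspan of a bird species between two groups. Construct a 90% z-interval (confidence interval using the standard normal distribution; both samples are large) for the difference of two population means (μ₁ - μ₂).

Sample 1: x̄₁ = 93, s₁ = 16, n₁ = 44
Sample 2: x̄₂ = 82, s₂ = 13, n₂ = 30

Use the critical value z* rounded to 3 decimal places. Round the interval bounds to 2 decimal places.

Both samples are large (n₁ = 44 ≥ 30, n₂ = 30 ≥ 30), so a z-interval for the difference of means applies.

Point estimate: x̄₁ - x̄₂ = 93 - 82 = 11

Standard error: SE = √(s₁²/n₁ + s₂²/n₂)
= √(16²/44 + 13²/30)
= √(5.818182 + 5.633333)
= 3.384009

For 90% confidence, z* = 1.645 (from standard normal table)
Margin of error: E = z* × SE = 1.645 × 3.384009 = 5.5667

Z-interval: (x̄₁ - x̄₂) ± E = 11 ± 5.5667 = (5.4333, 16.5667)

Rounded to 2 decimal places:

(5.43, 16.57)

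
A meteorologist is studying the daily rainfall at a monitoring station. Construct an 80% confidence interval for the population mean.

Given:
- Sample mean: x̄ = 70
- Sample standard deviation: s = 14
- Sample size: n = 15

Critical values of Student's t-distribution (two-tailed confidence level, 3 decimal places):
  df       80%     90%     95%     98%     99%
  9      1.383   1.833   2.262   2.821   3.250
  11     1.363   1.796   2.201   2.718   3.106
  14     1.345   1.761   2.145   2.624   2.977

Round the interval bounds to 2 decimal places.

The population standard deviation σ is unknown (only the sample standard deviation s is given), so use a t-interval with df = n - 1 = 15 - 1 = 14.

For 80% confidence with df = 14, t* = 1.345 (from t-table)

Standard error: SE = s/√n = 14/√15 = 3.614784

Margin of error: E = t* × SE = 1.345 × 3.614784 = 4.8619

T-interval: x̄ ± E = 70 ± 4.8619 = (65.1381, 74.8619)

Rounded to 2 decimal places:

(65.14, 74.86)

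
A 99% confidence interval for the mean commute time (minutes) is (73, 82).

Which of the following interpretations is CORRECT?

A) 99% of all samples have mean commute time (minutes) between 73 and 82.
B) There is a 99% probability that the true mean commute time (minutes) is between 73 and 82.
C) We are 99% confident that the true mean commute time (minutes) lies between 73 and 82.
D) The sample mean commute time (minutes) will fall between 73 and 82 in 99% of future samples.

A confidence interval represents our confidence in the procedure, not a probability statement about the parameter.

Key concept: If we repeated this sampling process many times and computed a 99% CI each time, about 99% of those intervals would contain the true population parameter.

For this specific interval (73, 82):
- Midpoint (point estimate): 77.5
- Margin of error: 4.5

The correct interpretation is the one stating confidence that the true parameter lies in the interval — option C.

C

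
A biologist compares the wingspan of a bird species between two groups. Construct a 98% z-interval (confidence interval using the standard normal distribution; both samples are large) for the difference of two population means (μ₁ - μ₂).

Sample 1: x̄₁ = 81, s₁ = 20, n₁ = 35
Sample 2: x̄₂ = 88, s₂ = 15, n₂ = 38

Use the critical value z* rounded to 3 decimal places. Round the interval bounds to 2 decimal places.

Both samples are large (n₁ = 35 ≥ 30, n₂ = 38 ≥ 30), so a z-interval for the difference of means applies.

Point estimate: x̄₁ - x̄₂ = 81 - 88 = -7

Standard error: SE = √(s₁²/n₁ + s₂²/n₂)
= √(20²/35 + 15²/38)
= √(11.428571 + 5.921053)
= 4.165288

For 98% confidence, z* = 2.326 (from standard normal table)
Margin of error: E = z* × SE = 2.326 × 4.165288 = 9.6885

Z-interval: (x̄₁ - x̄₂) ± E = -7 ± 9.6885 = (-16.6885, 2.6885)

Rounded to 2 decimal places:

(-16.69, 2.69)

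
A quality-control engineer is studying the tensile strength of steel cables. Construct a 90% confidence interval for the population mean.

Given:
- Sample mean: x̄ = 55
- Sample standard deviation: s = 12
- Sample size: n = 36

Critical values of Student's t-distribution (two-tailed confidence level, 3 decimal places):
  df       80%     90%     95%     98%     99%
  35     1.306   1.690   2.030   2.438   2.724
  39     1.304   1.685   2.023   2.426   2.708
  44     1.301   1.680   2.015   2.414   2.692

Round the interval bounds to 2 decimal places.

The population standard deviation σ is unknown (only the sample standard deviation s is given), so use a t-interval with df = n - 1 = 36 - 1 = 35.

For 90% confidence with df = 35, t* = 1.690 (from t-table)

Standard error: SE = s/√n = 12/√36 = 2.000000

Margin of error: E = t* × SE = 1.690 × 2.000000 = 3.3800

T-interval: x̄ ± E = 55 ± 3.3800 = (51.6200, 58.3800)

Rounded to 2 decimal places:

(51.62, 58.38)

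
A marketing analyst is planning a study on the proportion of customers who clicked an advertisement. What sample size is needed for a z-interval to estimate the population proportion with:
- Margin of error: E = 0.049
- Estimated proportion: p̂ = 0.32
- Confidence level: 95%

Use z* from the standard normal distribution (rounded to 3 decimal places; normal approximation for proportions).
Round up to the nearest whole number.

Using z* for proportion z-interval (normal approximation).

For 95% confidence, z* = 1.96 (from standard normal table)

Sample size formula for proportion z-interval: n = z*²p̂(1-p̂)/E²

n = 1.96² × 0.32 × 0.68 / 0.049²
  = 3.8416 × 0.2176 / 0.002401
  = 348.1600

Round up to the nearest whole number: n = 349

349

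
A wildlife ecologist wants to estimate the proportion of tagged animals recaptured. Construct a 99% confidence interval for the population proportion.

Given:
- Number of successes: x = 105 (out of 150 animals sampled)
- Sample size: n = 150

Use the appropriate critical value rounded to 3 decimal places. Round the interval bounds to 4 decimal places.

Sample proportion: p̂ = 105/150 = 0.700000

Check conditions for normal approximation:
  np̂ = 105 ≥ 10 ✓
  n(1-p̂) = 45 ≥ 10 ✓

The sample is large enough, so use a z-interval (normal approximation) for the proportion.

For 99% confidence, z* = 2.576 (from standard normal table)

Standard error: SE = √(p̂(1-p̂)/n) = √(0.700000×0.300000/150) = 0.03741657

Margin of error: E = z* × SE = 2.576 × 0.03741657 = 0.096385

Z-interval: p̂ ± E = 0.700000 ± 0.096385 = (0.603615, 0.796385)

Rounded to 4 decimal places:

(0.6036, 0.7964)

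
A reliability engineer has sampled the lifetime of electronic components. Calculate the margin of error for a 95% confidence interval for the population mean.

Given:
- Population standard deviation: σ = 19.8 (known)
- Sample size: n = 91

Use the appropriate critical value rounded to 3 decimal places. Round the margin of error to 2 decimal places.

The population standard deviation σ is known, so use the z-interval margin of error formula.

For 95% confidence, z* = 1.96 (from standard normal table)

Margin of error formula for z-interval: E = z* × σ/√n

E = 1.96 × 19.8/√91
  = 1.96 × 2.075604
  = 4.0682

Rounded to 2 decimal places:

4.07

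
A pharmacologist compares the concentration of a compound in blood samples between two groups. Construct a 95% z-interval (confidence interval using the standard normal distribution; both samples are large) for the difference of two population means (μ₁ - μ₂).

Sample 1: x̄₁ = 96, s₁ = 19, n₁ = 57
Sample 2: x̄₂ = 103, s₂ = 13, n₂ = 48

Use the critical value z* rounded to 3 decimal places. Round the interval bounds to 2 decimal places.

Both samples are large (n₁ = 57 ≥ 30, n₂ = 48 ≥ 30), so a z-interval for the difference of means applies.

Point estimate: x̄₁ - x̄₂ = 96 - 103 = -7

Standard error: SE = √(s₁²/n₁ + s₂²/n₂)
= √(19²/57 + 13²/48)
= √(6.333333 + 3.520833)
= 3.139135

For 95% confidence, z* = 1.96 (from standard normal table)
Margin of error: E = z* × SE = 1.96 × 3.139135 = 6.1527

Z-interval: (x̄₁ - x̄₂) ± E = -7 ± 6.1527 = (-13.1527, -0.8473)

Rounded to 2 decimal places:

(-13.15, -0.85)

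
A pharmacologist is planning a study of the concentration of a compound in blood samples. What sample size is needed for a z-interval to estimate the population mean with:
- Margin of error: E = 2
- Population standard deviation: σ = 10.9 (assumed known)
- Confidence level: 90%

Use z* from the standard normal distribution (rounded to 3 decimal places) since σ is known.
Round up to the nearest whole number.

Using z* since population σ is known (z-interval formula).

For 90% confidence, z* = 1.645 (from standard normal table)

Sample size formula for z-interval: n = (z*σ/E)²

n = (1.645 × 10.9 / 2)²
  = (8.965250)²
  = 80.3757

Round up to the nearest whole number: n = 81

81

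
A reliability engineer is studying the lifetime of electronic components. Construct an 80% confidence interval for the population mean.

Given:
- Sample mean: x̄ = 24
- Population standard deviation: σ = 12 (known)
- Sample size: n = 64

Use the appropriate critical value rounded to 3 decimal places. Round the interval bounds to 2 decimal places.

The population standard deviation σ is known, so use a z-interval (standard normal critical value).

For 80% confidence, z* = 1.282 (from standard normal table)

Standard error: SE = σ/√n = 12/√64 = 1.500000

Margin of error: E = z* × SE = 1.282 × 1.500000 = 1.9230

Z-interval: x̄ ± E = 24 ± 1.9230 = (22.0770, 25.9230)

Rounded to 2 decimal places:

(22.08, 25.92)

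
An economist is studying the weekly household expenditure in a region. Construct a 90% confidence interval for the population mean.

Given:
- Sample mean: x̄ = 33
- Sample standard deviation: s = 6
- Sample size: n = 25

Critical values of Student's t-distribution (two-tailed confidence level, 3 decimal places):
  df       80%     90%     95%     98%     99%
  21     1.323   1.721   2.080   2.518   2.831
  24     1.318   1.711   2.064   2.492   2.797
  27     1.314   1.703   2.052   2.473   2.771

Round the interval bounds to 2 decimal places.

The population standard deviation σ is unknown (only the sample standard deviation s is given), so use a t-interval with df = n - 1 = 25 - 1 = 24.

For 90% confidence with df = 24, t* = 1.711 (from t-table)

Standard error: SE = s/√n = 6/√25 = 1.200000

Margin of error: E = t* × SE = 1.711 × 1.200000 = 2.0532

T-interval: x̄ ± E = 33 ± 2.0532 = (30.9468, 35.0532)

Rounded to 2 decimal places:

(30.95, 35.05)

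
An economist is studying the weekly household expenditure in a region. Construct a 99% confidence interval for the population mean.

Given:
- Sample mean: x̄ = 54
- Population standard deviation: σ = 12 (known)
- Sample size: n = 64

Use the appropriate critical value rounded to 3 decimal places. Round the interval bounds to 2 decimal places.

The population standard deviation σ is known, so use a z-interval (standard normal critical value).

For 99% confidence, z* = 2.576 (from standard normal table)

Standard error: SE = σ/√n = 12/√64 = 1.500000

Margin of error: E = z* × SE = 2.576 × 1.500000 = 3.8640

Z-interval: x̄ ± E = 54 ± 3.8640 = (50.1360, 57.8640)

Rounded to 2 decimal places:

(50.14, 57.86)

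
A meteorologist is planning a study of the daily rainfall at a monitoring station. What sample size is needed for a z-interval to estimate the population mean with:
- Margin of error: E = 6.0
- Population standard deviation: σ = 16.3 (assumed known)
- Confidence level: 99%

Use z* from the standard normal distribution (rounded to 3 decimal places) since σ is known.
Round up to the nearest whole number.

Using z* since population σ is known (z-interval formula).

For 99% confidence, z* = 2.576 (from standard normal table)

Sample size formula for z-interval: n = (z*σ/E)²

n = (2.576 × 16.3 / 6.0)²
  = (6.998133)²
  = 48.9739

Round up to the nearest whole number: n = 49

49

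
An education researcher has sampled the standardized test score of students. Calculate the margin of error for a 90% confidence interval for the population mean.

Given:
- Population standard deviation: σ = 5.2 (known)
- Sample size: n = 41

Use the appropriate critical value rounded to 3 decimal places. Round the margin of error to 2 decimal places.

The population standard deviation σ is known, so use the z-interval margin of error formula.

For 90% confidence, z* = 1.645 (from standard normal table)

Margin of error formula for z-interval: E = z* × σ/√n

E = 1.645 × 5.2/√41
  = 1.645 × 0.812104
  = 1.3359

Rounded to 2 decimal places:

1.34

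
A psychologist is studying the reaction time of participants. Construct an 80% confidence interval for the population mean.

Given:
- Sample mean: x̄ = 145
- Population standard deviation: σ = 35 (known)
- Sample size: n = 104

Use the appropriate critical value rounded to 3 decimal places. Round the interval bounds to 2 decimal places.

The population standard deviation σ is known, so use a z-interval (standard normal critical value).

For 80% confidence, z* = 1.282 (from standard normal table)

Standard error: SE = σ/√n = 35/√104 = 3.432032

Margin of error: E = z* × SE = 1.282 × 3.432032 = 4.3999

Z-interval: x̄ ± E = 145 ± 4.3999 = (140.6001, 149.3999)

Rounded to 2 decimal places:

(140.60, 149.40)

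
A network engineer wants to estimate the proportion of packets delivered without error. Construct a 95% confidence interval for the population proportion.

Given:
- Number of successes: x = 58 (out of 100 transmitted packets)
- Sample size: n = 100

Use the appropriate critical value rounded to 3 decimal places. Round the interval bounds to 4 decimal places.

Sample proportion: p̂ = 58/100 = 0.580000

Check conditions for normal approximation:
  np̂ = 58 ≥ 10 ✓
  n(1-p̂) = 42 ≥ 10 ✓

The sample is large enough, so use a z-interval (normal approximation) for the proportion.

For 95% confidence, z* = 1.96 (from standard normal table)

Standard error: SE = √(p̂(1-p̂)/n) = √(0.580000×0.420000/100) = 0.04935585

Margin of error: E = z* × SE = 1.96 × 0.04935585 = 0.096737

Z-interval: p̂ ± E = 0.580000 ± 0.096737 = (0.483263, 0.676737)

Rounded to 4 decimal places:

(0.4833, 0.6767)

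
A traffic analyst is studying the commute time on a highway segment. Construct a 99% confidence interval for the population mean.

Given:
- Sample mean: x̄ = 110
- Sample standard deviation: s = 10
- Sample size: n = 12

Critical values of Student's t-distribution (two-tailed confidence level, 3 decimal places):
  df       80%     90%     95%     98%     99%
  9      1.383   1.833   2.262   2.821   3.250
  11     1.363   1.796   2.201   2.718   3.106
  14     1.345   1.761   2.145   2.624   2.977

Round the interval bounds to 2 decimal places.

The population standard deviation σ is unknown (only the sample standard deviation s is given), so use a t-interval with df = n - 1 = 12 - 1 = 11.

For 99% confidence with df = 11, t* = 3.106 (from t-table)

Standard error: SE = s/√n = 10/√12 = 2.886751

Margin of error: E = t* × SE = 3.106 × 2.886751 = 8.9662

T-interval: x̄ ± E = 110 ± 8.9662 = (101.0338, 118.9662)

Rounded to 2 decimal places:

(101.03, 118.97)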